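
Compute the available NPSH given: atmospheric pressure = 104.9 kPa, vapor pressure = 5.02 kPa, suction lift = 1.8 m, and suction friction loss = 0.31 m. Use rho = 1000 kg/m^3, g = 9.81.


NPSHa = p_atm/(rho*g) - z_s - hf_s - p_vap/(rho*g).
p_atm/(rho*g) = 104.9*1000 / (1000*9.81) = 10.693 m.
p_vap/(rho*g) = 5.02*1000 / (1000*9.81) = 0.512 m.
NPSHa = 10.693 - 1.8 - 0.31 - 0.512
      = 8.07 m.

8.07


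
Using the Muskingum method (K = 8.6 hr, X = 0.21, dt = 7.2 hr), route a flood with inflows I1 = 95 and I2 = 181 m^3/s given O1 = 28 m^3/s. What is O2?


Muskingum coefficients:
denom = 2*K*(1-X) + dt = 2*8.6*(1-0.21) + 7.2 = 20.788.
C0 = (dt - 2*K*X)/denom = (7.2 - 2*8.6*0.21)/20.788 = 0.1726.
C1 = (dt + 2*K*X)/denom = (7.2 + 2*8.6*0.21)/20.788 = 0.5201.
C2 = (2*K*(1-X) - dt)/denom = 0.3073.
O2 = C0*I2 + C1*I1 + C2*O1
   = 0.1726*181 + 0.5201*95 + 0.3073*28
   = 89.25 m^3/s.

89.25


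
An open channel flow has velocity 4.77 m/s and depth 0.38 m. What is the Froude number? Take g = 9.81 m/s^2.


The Froude number is defined as Fr = V / sqrt(g*y).
g*y = 9.81 * 0.38 = 3.7278.
sqrt(g*y) = sqrt(3.7278) = 1.9308.
Fr = 4.77 / 1.9308 = 2.4705.

2.4705


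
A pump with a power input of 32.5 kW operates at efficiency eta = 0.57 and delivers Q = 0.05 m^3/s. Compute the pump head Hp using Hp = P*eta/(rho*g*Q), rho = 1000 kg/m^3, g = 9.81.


Pump head formula: Hp = P * eta / (rho * g * Q).
Numerator: P * eta = 32.5 * 1000 * 0.57 = 18525.0 W.
Denominator: rho * g * Q = 1000 * 9.81 * 0.05 = 490.5.
Hp = 18525.0 / 490.5 = 37.77 m.

37.77


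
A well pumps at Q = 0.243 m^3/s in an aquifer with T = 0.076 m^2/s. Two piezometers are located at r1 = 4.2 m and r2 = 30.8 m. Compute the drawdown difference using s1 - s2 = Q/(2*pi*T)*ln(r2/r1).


Thiem equation: s1 - s2 = Q/(2*pi*T) * ln(r2/r1).
ln(r2/r1) = ln(30.8/4.2) = 1.9924.
Q/(2*pi*T) = 0.243 / (2*pi*0.076) = 0.243 / 0.4775 = 0.5089.
s1 - s2 = 0.5089 * 1.9924 = 1.0139 m.

1.0139


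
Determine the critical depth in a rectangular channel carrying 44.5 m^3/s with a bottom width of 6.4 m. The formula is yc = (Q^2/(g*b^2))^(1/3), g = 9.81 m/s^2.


Using yc = (Q^2 / (g * b^2))^(1/3):
Q^2 = 44.5^2 = 1980.25.
g * b^2 = 9.81 * 6.4^2 = 9.81 * 40.96 = 401.82.
Q^2 / (g*b^2) = 1980.25 / 401.82 = 4.9282.
yc = 4.9282^(1/3) = 1.7018 m.

1.7018


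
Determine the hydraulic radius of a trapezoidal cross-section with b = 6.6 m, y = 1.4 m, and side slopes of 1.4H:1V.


For a trapezoidal section with side slope z:
A = (b + z*y)*y = (6.6 + 1.4*1.4)*1.4 = 11.984 m^2.
P = b + 2*y*sqrt(1 + z^2) = 6.6 + 2*1.4*sqrt(1 + 1.4^2) = 11.417 m.
R = A/P = 11.984 / 11.417 = 1.0496 m.

1.0496


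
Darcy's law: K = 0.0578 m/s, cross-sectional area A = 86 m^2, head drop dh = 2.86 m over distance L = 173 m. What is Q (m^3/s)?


Darcy's law: Q = K * A * i, where i = dh/L.
Hydraulic gradient i = 2.86 / 173 = 0.016532.
Q = 0.0578 * 86 * 0.016532
  = 0.0822 m^3/s.

0.0822


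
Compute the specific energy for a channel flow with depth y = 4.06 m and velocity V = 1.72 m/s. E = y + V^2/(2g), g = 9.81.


Specific energy E = y + V^2/(2g).
Velocity head = V^2/(2g) = 1.72^2 / (2*9.81) = 2.9584 / 19.62 = 0.1508 m.
E = 4.06 + 0.1508 = 4.2108 m.

4.2108


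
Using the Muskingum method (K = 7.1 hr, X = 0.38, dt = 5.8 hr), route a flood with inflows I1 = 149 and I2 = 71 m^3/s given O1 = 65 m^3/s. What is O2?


Muskingum coefficients:
denom = 2*K*(1-X) + dt = 2*7.1*(1-0.38) + 5.8 = 14.604.
C0 = (dt - 2*K*X)/denom = (5.8 - 2*7.1*0.38)/14.604 = 0.0277.
C1 = (dt + 2*K*X)/denom = (5.8 + 2*7.1*0.38)/14.604 = 0.7666.
C2 = (2*K*(1-X) - dt)/denom = 0.2057.
O2 = C0*I2 + C1*I1 + C2*O1
   = 0.0277*71 + 0.7666*149 + 0.2057*65
   = 129.56 m^3/s.

129.56


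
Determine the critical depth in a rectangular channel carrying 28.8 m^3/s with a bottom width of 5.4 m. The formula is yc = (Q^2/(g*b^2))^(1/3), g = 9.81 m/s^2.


Using yc = (Q^2 / (g * b^2))^(1/3):
Q^2 = 28.8^2 = 829.44.
g * b^2 = 9.81 * 5.4^2 = 9.81 * 29.16 = 286.06.
Q^2 / (g*b^2) = 829.44 / 286.06 = 2.8995.
yc = 2.8995^(1/3) = 1.426 m.

1.426


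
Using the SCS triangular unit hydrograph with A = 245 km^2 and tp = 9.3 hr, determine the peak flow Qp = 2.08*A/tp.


SCS formula: Qp = 2.08 * A / tp.
Qp = 2.08 * 245 / 9.3
   = 509.6 / 9.3
   = 54.8 m^3/s per cm.

54.8


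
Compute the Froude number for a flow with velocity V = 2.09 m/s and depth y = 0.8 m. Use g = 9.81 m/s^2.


The Froude number is defined as Fr = V / sqrt(g*y).
g*y = 9.81 * 0.8 = 7.848.
sqrt(g*y) = sqrt(7.848) = 2.8014.
Fr = 2.09 / 2.8014 = 0.746.

0.746


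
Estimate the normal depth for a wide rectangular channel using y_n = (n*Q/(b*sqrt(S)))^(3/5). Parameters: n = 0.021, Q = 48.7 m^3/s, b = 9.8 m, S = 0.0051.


We use the wide-channel approximation y_n = (n*Q/(b*sqrt(S)))^(3/5).
sqrt(S) = sqrt(0.0051) = 0.071414.
Numerator: n*Q = 0.021 * 48.7 = 1.0227.
Denominator: b*sqrt(S) = 9.8 * 0.071414 = 0.699857.
arg = 1.4613.
y_n = 1.4613^(3/5) = 1.2556 m.

1.2556


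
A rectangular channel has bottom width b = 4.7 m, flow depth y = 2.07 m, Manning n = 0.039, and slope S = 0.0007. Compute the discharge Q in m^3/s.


For a rectangular channel, the cross-sectional area A = b * y = 4.7 * 2.07 = 9.73 m^2.
The wetted perimeter P = b + 2y = 4.7 + 2*2.07 = 8.84 m.
Hydraulic radius R = A/P = 9.73/8.84 = 1.1006 m.
Velocity V = (1/n)*R^(2/3)*S^(1/2) = (1/0.039)*1.1006^(2/3)*0.0007^(1/2) = 0.7231 m/s.
Discharge Q = A * V = 9.73 * 0.7231 = 7.036 m^3/s.

7.036


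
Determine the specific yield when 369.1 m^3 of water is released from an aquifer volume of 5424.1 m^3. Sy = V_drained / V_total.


Specific yield Sy = Volume drained / Total volume.
Sy = 369.1 / 5424.1
   = 0.068.

0.068


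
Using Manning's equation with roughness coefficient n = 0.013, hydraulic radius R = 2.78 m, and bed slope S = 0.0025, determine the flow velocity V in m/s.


Manning's equation gives V = (1/n) * R^(2/3) * S^(1/2).
First, compute R^(2/3) = 2.78^(2/3) = 1.9771.
Next, S^(1/2) = 0.0025^(1/2) = 0.05.
Then 1/n = 1/0.013 = 76.92.
V = 76.92 * 1.9771 * 0.05 = 7.6043 m/s.

7.6043


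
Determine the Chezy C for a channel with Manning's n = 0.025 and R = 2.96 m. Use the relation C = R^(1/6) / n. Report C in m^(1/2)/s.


The Chezy coefficient relates to Manning's n through C = R^(1/6) / n.
R^(1/6) = 2.96^(1/6) = 1.198253.
C = 1.198253 / 0.025 = 47.93 m^(1/2)/s.

47.93


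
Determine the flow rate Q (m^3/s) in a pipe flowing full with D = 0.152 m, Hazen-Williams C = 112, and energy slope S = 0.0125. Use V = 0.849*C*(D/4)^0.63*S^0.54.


For a full circular pipe, R = D/4 = 0.152/4 = 0.038 m.
V = 0.849 * 112 * 0.038^0.63 * 0.0125^0.54
  = 0.849 * 112 * 0.127428 * 0.093828
  = 1.1369 m/s.
Pipe area A = pi*D^2/4 = pi*0.152^2/4 = 0.0181 m^2.
Q = A * V = 0.0181 * 1.1369 = 0.0206 m^3/s.

0.0206


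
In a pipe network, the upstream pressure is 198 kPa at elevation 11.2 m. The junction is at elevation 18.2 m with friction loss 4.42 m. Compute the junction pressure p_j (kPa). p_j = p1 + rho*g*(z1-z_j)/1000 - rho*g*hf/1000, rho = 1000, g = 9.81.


Junction pressure: p_j = p1 + rho*g*(z1 - z_j)/1000 - rho*g*hf/1000.
Elevation term = 1000*9.81*(11.2 - 18.2)/1000 = -68.67 kPa.
Friction term = 1000*9.81*4.42/1000 = 43.36 kPa.
p_j = 198 + -68.67 - 43.36 = 85.97 kPa.

85.97


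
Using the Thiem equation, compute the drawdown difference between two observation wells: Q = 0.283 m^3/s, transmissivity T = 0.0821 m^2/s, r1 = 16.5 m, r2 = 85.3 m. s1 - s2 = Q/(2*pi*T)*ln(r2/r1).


Thiem equation: s1 - s2 = Q/(2*pi*T) * ln(r2/r1).
ln(r2/r1) = ln(85.3/16.5) = 1.6428.
Q/(2*pi*T) = 0.283 / (2*pi*0.0821) = 0.283 / 0.5158 = 0.5486.
s1 - s2 = 0.5486 * 1.6428 = 0.9013 m.

0.9013


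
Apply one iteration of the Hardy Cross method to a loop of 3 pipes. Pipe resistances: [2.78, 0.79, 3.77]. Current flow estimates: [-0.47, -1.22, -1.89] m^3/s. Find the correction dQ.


Numerator terms (r*Q*|Q|): 2.78*-0.47*|-0.47| = -0.6141; 0.79*-1.22*|-1.22| = -1.1758; 3.77*-1.89*|-1.89| = -13.4668.
Sum of numerator = -15.2568.
Denominator terms (r*|Q|): 2.78*|-0.47| = 1.3066; 0.79*|-1.22| = 0.9638; 3.77*|-1.89| = 7.1253.
2 * sum of denominator = 2 * 9.3957 = 18.7914.
dQ = --15.2568 / 18.7914 = 0.8119 m^3/s.

0.8119


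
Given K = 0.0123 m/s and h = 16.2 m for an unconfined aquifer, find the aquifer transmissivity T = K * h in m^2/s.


Transmissivity is defined as T = K * h.
T = 0.0123 * 16.2
  = 0.1993 m^2/s.

0.1993


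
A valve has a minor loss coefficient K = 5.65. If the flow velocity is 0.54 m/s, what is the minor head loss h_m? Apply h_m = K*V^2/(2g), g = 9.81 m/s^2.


Minor loss formula: h_m = K * V^2/(2g).
V^2 = 0.54^2 = 0.2916.
V^2/(2g) = 0.2916 / 19.62 = 0.0149 m.
h_m = 5.65 * 0.0149 = 0.084 m.

0.084


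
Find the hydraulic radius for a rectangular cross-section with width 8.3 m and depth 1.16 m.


For a rectangular section:
Flow area A = b * y = 8.3 * 1.16 = 9.63 m^2.
Wetted perimeter P = b + 2y = 8.3 + 2*1.16 = 10.62 m.
Hydraulic radius R = A/P = 9.63 / 10.62 = 0.9066 m.

0.9066


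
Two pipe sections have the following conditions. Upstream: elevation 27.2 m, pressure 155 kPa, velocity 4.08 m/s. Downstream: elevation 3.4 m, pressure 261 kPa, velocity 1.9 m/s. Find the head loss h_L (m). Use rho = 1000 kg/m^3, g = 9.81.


Total head at each section: H = z + p/(rho*g) + V^2/(2g).
H1 = 27.2 + 155*1000/(1000*9.81) + 4.08^2/(2*9.81)
   = 27.2 + 15.8 + 0.8484
   = 43.849 m.
H2 = 3.4 + 261*1000/(1000*9.81) + 1.9^2/(2*9.81)
   = 3.4 + 26.606 + 0.184
   = 30.19 m.
h_L = H1 - H2 = 43.849 - 30.19 = 13.659 m.

13.659


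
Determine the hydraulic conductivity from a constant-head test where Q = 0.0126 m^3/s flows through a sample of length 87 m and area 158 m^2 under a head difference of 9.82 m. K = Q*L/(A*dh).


From K = Q*L / (A*dh):
Numerator: Q*L = 0.0126 * 87 = 1.0962.
Denominator: A*dh = 158 * 9.82 = 1551.56.
K = 1.0962 / 1551.56 = 0.000707 m/s.

0.000707


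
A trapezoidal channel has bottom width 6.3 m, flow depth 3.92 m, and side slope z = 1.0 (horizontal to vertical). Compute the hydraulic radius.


For a trapezoidal section with side slope z:
A = (b + z*y)*y = (6.3 + 1.0*3.92)*3.92 = 40.062 m^2.
P = b + 2*y*sqrt(1 + z^2) = 6.3 + 2*3.92*sqrt(1 + 1.0^2) = 17.387 m.
R = A/P = 40.062 / 17.387 = 2.3041 m.

2.3041


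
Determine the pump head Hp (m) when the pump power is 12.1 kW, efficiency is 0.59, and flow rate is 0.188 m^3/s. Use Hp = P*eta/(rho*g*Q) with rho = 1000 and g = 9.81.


Pump head formula: Hp = P * eta / (rho * g * Q).
Numerator: P * eta = 12.1 * 1000 * 0.59 = 7139.0 W.
Denominator: rho * g * Q = 1000 * 9.81 * 0.188 = 1844.28.
Hp = 7139.0 / 1844.28 = 3.87 m.

3.87


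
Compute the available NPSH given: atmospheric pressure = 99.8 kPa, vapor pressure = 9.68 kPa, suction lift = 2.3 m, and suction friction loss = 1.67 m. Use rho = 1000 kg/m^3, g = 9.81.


NPSHa = p_atm/(rho*g) - z_s - hf_s - p_vap/(rho*g).
p_atm/(rho*g) = 99.8*1000 / (1000*9.81) = 10.173 m.
p_vap/(rho*g) = 9.68*1000 / (1000*9.81) = 0.987 m.
NPSHa = 10.173 - 2.3 - 1.67 - 0.987
      = 5.22 m.

5.22


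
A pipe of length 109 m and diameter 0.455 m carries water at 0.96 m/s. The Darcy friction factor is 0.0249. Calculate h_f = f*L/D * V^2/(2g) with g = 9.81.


Darcy-Weisbach equation: h_f = f * (L/D) * V^2/(2g).
f * L/D = 0.0249 * 109/0.455 = 5.9651.
V^2/(2g) = 0.96^2 / (2*9.81) = 0.9216 / 19.62 = 0.047 m.
h_f = 5.9651 * 0.047 = 0.28 m.

0.28


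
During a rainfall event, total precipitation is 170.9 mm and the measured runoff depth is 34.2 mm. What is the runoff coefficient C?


The runoff coefficient C = runoff depth / rainfall depth.
C = 34.2 / 170.9
  = 0.2001.

0.2001


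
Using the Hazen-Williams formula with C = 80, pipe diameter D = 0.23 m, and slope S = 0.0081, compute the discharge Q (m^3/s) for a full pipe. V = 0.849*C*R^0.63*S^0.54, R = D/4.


For a full circular pipe, R = D/4 = 0.23/4 = 0.0575 m.
V = 0.849 * 80 * 0.0575^0.63 * 0.0081^0.54
  = 0.849 * 80 * 0.165421 * 0.07423
  = 0.834 m/s.
Pipe area A = pi*D^2/4 = pi*0.23^2/4 = 0.0415 m^2.
Q = A * V = 0.0415 * 0.834 = 0.0347 m^3/s.

0.0347


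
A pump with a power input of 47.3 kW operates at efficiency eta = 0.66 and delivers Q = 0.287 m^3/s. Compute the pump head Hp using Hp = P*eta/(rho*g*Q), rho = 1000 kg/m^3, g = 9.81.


Pump head formula: Hp = P * eta / (rho * g * Q).
Numerator: P * eta = 47.3 * 1000 * 0.66 = 31218.0 W.
Denominator: rho * g * Q = 1000 * 9.81 * 0.287 = 2815.47.
Hp = 31218.0 / 2815.47 = 11.09 m.

11.09


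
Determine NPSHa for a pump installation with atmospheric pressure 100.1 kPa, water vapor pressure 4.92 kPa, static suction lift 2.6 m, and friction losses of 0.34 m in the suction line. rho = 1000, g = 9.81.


NPSHa = p_atm/(rho*g) - z_s - hf_s - p_vap/(rho*g).
p_atm/(rho*g) = 100.1*1000 / (1000*9.81) = 10.204 m.
p_vap/(rho*g) = 4.92*1000 / (1000*9.81) = 0.502 m.
NPSHa = 10.204 - 2.6 - 0.34 - 0.502
      = 6.76 m.

6.76


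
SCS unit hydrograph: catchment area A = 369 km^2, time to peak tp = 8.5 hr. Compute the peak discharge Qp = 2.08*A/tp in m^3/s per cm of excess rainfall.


SCS formula: Qp = 2.08 * A / tp.
Qp = 2.08 * 369 / 8.5
   = 767.52 / 8.5
   = 90.3 m^3/s per cm.

90.3


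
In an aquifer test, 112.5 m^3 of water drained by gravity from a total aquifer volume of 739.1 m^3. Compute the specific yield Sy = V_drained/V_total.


Specific yield Sy = Volume drained / Total volume.
Sy = 112.5 / 739.1
   = 0.1522.

0.1522


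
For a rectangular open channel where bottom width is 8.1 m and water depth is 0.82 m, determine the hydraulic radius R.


For a rectangular section:
Flow area A = b * y = 8.1 * 0.82 = 6.64 m^2.
Wetted perimeter P = b + 2y = 8.1 + 2*0.82 = 9.74 m.
Hydraulic radius R = A/P = 6.64 / 9.74 = 0.6819 m.

0.6819


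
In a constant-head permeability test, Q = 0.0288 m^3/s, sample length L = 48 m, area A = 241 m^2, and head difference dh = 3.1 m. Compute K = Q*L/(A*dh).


From K = Q*L / (A*dh):
Numerator: Q*L = 0.0288 * 48 = 1.3824.
Denominator: A*dh = 241 * 3.1 = 747.1.
K = 1.3824 / 747.1 = 0.00185 m/s.

0.00185


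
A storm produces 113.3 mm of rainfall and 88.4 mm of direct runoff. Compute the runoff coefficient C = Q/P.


The runoff coefficient C = runoff depth / rainfall depth.
C = 88.4 / 113.3
  = 0.7802.

0.7802


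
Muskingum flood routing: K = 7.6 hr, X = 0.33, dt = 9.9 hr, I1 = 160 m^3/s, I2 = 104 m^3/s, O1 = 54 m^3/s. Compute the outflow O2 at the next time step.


Muskingum coefficients:
denom = 2*K*(1-X) + dt = 2*7.6*(1-0.33) + 9.9 = 20.084.
C0 = (dt - 2*K*X)/denom = (9.9 - 2*7.6*0.33)/20.084 = 0.2432.
C1 = (dt + 2*K*X)/denom = (9.9 + 2*7.6*0.33)/20.084 = 0.7427.
C2 = (2*K*(1-X) - dt)/denom = 0.0141.
O2 = C0*I2 + C1*I1 + C2*O1
   = 0.2432*104 + 0.7427*160 + 0.0141*54
   = 144.88 m^3/s.

144.88


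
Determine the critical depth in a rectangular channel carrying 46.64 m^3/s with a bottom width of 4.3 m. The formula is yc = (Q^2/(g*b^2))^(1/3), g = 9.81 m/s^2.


Using yc = (Q^2 / (g * b^2))^(1/3):
Q^2 = 46.64^2 = 2175.29.
g * b^2 = 9.81 * 4.3^2 = 9.81 * 18.49 = 181.39.
Q^2 / (g*b^2) = 2175.29 / 181.39 = 11.9923.
yc = 11.9923^(1/3) = 2.289 m.

2.289


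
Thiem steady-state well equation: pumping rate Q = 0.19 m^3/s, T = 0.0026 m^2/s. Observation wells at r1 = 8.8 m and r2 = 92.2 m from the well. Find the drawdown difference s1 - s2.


Thiem equation: s1 - s2 = Q/(2*pi*T) * ln(r2/r1).
ln(r2/r1) = ln(92.2/8.8) = 2.3492.
Q/(2*pi*T) = 0.19 / (2*pi*0.0026) = 0.19 / 0.0163 = 11.6306.
s1 - s2 = 11.6306 * 2.3492 = 27.3226 m.

27.3226


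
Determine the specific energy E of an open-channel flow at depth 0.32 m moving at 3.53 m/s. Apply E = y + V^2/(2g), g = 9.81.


Specific energy E = y + V^2/(2g).
Velocity head = V^2/(2g) = 3.53^2 / (2*9.81) = 12.4609 / 19.62 = 0.6351 m.
E = 0.32 + 0.6351 = 0.9551 m.

0.9551


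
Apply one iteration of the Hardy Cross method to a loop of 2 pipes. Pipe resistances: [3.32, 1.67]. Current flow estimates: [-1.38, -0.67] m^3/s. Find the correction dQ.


Numerator terms (r*Q*|Q|): 3.32*-1.38*|-1.38| = -6.3226; 1.67*-0.67*|-0.67| = -0.7497.
Sum of numerator = -7.0723.
Denominator terms (r*|Q|): 3.32*|-1.38| = 4.5816; 1.67*|-0.67| = 1.1189.
2 * sum of denominator = 2 * 5.7005 = 11.401.
dQ = --7.0723 / 11.401 = 0.6203 m^3/s.

0.6203


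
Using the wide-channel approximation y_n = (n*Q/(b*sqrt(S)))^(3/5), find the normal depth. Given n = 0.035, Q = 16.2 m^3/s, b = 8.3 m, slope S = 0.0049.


We use the wide-channel approximation y_n = (n*Q/(b*sqrt(S)))^(3/5).
sqrt(S) = sqrt(0.0049) = 0.07.
Numerator: n*Q = 0.035 * 16.2 = 0.567.
Denominator: b*sqrt(S) = 8.3 * 0.07 = 0.581.
arg = 0.9759.
y_n = 0.9759^(3/5) = 0.9855 m.

0.9855


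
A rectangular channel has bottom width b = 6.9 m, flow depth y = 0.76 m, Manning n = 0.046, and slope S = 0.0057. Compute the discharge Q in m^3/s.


For a rectangular channel, the cross-sectional area A = b * y = 6.9 * 0.76 = 5.24 m^2.
The wetted perimeter P = b + 2y = 6.9 + 2*0.76 = 8.42 m.
Hydraulic radius R = A/P = 5.24/8.42 = 0.6228 m.
Velocity V = (1/n)*R^(2/3)*S^(1/2) = (1/0.046)*0.6228^(2/3)*0.0057^(1/2) = 1.197 m/s.
Discharge Q = A * V = 5.24 * 1.197 = 6.277 m^3/s.

6.277


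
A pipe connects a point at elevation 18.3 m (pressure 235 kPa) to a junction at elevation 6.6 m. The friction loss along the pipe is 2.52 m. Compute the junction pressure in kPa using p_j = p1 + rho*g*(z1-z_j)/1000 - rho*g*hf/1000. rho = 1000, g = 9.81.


Junction pressure: p_j = p1 + rho*g*(z1 - z_j)/1000 - rho*g*hf/1000.
Elevation term = 1000*9.81*(18.3 - 6.6)/1000 = 114.777 kPa.
Friction term = 1000*9.81*2.52/1000 = 24.721 kPa.
p_j = 235 + 114.777 - 24.721 = 325.06 kPa.

325.06


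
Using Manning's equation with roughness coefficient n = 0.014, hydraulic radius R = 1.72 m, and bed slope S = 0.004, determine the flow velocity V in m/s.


Manning's equation gives V = (1/n) * R^(2/3) * S^(1/2).
First, compute R^(2/3) = 1.72^(2/3) = 1.4356.
Next, S^(1/2) = 0.004^(1/2) = 0.063246.
Then 1/n = 1/0.014 = 71.43.
V = 71.43 * 1.4356 * 0.063246 = 6.4852 m/s.

6.4852


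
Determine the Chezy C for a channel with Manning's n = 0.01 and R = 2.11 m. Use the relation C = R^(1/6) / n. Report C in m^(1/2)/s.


The Chezy coefficient relates to Manning's n through C = R^(1/6) / n.
R^(1/6) = 2.11^(1/6) = 1.132523.
C = 1.132523 / 0.01 = 113.25 m^(1/2)/s.

113.25


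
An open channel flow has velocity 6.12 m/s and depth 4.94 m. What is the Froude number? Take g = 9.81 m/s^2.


The Froude number is defined as Fr = V / sqrt(g*y).
g*y = 9.81 * 4.94 = 48.4614.
sqrt(g*y) = sqrt(48.4614) = 6.9614.
Fr = 6.12 / 6.9614 = 0.8791.

0.8791


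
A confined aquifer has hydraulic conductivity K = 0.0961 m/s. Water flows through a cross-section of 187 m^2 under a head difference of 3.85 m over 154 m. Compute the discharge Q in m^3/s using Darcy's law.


Darcy's law: Q = K * A * i, where i = dh/L.
Hydraulic gradient i = 3.85 / 154 = 0.025.
Q = 0.0961 * 187 * 0.025
  = 0.4493 m^3/s.

0.4493


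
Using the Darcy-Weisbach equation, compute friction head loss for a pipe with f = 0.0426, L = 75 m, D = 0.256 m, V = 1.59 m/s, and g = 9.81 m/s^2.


Darcy-Weisbach equation: h_f = f * (L/D) * V^2/(2g).
f * L/D = 0.0426 * 75/0.256 = 12.4805.
V^2/(2g) = 1.59^2 / (2*9.81) = 2.5281 / 19.62 = 0.1289 m.
h_f = 12.4805 * 0.1289 = 1.608 m.

1.608


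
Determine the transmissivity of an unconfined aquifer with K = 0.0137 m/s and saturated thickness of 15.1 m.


Transmissivity is defined as T = K * h.
T = 0.0137 * 15.1
  = 0.2069 m^2/s.

0.2069


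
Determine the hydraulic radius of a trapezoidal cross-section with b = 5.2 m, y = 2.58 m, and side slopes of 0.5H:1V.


For a trapezoidal section with side slope z:
A = (b + z*y)*y = (5.2 + 0.5*2.58)*2.58 = 16.744 m^2.
P = b + 2*y*sqrt(1 + z^2) = 5.2 + 2*2.58*sqrt(1 + 0.5^2) = 10.969 m.
R = A/P = 16.744 / 10.969 = 1.5265 m.

1.5265


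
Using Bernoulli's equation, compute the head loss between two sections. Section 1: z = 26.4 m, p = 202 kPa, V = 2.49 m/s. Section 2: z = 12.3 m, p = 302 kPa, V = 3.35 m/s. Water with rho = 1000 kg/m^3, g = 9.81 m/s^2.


Total head at each section: H = z + p/(rho*g) + V^2/(2g).
H1 = 26.4 + 202*1000/(1000*9.81) + 2.49^2/(2*9.81)
   = 26.4 + 20.591 + 0.316
   = 47.307 m.
H2 = 12.3 + 302*1000/(1000*9.81) + 3.35^2/(2*9.81)
   = 12.3 + 30.785 + 0.572
   = 43.657 m.
h_L = H1 - H2 = 47.307 - 43.657 = 3.65 m.

3.65


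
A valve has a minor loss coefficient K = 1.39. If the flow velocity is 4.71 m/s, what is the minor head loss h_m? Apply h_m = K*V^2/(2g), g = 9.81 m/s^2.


Minor loss formula: h_m = K * V^2/(2g).
V^2 = 4.71^2 = 22.1841.
V^2/(2g) = 22.1841 / 19.62 = 1.1307 m.
h_m = 1.39 * 1.1307 = 1.5717 m.

1.5717


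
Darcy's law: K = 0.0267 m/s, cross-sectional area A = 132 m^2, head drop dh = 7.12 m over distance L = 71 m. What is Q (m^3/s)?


Darcy's law: Q = K * A * i, where i = dh/L.
Hydraulic gradient i = 7.12 / 71 = 0.100282.
Q = 0.0267 * 132 * 0.100282
  = 0.3534 m^3/s.

0.3534


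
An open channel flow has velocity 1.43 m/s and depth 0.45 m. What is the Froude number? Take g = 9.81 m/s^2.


The Froude number is defined as Fr = V / sqrt(g*y).
g*y = 9.81 * 0.45 = 4.4145.
sqrt(g*y) = sqrt(4.4145) = 2.1011.
Fr = 1.43 / 2.1011 = 0.6806.

0.6806


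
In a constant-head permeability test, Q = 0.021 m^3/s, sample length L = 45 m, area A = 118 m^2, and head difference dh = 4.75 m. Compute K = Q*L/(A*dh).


From K = Q*L / (A*dh):
Numerator: Q*L = 0.021 * 45 = 0.945.
Denominator: A*dh = 118 * 4.75 = 560.5.
K = 0.945 / 560.5 = 0.001686 m/s.

0.001686


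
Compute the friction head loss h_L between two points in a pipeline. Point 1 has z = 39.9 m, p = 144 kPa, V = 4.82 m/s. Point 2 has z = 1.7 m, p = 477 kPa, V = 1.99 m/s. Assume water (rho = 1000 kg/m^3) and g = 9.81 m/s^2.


Total head at each section: H = z + p/(rho*g) + V^2/(2g).
H1 = 39.9 + 144*1000/(1000*9.81) + 4.82^2/(2*9.81)
   = 39.9 + 14.679 + 1.1841
   = 55.763 m.
H2 = 1.7 + 477*1000/(1000*9.81) + 1.99^2/(2*9.81)
   = 1.7 + 48.624 + 0.2018
   = 50.526 m.
h_L = H1 - H2 = 55.763 - 50.526 = 5.237 m.

5.237


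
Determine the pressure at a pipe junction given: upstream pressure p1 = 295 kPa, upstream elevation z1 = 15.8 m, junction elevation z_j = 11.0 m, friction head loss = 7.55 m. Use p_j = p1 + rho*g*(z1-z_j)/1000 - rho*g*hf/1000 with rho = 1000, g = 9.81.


Junction pressure: p_j = p1 + rho*g*(z1 - z_j)/1000 - rho*g*hf/1000.
Elevation term = 1000*9.81*(15.8 - 11.0)/1000 = 47.088 kPa.
Friction term = 1000*9.81*7.55/1000 = 74.066 kPa.
p_j = 295 + 47.088 - 74.066 = 268.02 kPa.

268.02


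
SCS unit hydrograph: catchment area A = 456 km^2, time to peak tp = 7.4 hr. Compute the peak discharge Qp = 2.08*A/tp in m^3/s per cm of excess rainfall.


SCS formula: Qp = 2.08 * A / tp.
Qp = 2.08 * 456 / 7.4
   = 948.48 / 7.4
   = 128.17 m^3/s per cm.

128.17


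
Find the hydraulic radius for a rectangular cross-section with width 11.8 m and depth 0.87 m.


For a rectangular section:
Flow area A = b * y = 11.8 * 0.87 = 10.27 m^2.
Wetted perimeter P = b + 2y = 11.8 + 2*0.87 = 13.54 m.
Hydraulic radius R = A/P = 10.27 / 13.54 = 0.7582 m.

0.7582


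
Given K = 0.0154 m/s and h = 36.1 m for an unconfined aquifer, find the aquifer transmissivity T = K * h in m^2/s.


Transmissivity is defined as T = K * h.
T = 0.0154 * 36.1
  = 0.5559 m^2/s.

0.5559


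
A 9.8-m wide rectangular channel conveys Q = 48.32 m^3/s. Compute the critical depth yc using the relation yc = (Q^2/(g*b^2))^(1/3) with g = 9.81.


Using yc = (Q^2 / (g * b^2))^(1/3):
Q^2 = 48.32^2 = 2334.82.
g * b^2 = 9.81 * 9.8^2 = 9.81 * 96.04 = 942.15.
Q^2 / (g*b^2) = 2334.82 / 942.15 = 2.4782.
yc = 2.4782^(1/3) = 1.3532 m.

1.3532


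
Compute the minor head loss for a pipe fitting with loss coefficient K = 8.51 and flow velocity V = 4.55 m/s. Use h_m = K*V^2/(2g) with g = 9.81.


Minor loss formula: h_m = K * V^2/(2g).
V^2 = 4.55^2 = 20.7025.
V^2/(2g) = 20.7025 / 19.62 = 1.0552 m.
h_m = 8.51 * 1.0552 = 8.9795 m.

8.9795


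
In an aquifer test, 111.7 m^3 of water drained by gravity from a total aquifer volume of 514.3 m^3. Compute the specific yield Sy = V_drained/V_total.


Specific yield Sy = Volume drained / Total volume.
Sy = 111.7 / 514.3
   = 0.2172.

0.2172


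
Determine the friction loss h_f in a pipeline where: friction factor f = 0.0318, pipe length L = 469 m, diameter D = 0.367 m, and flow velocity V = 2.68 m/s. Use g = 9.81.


Darcy-Weisbach equation: h_f = f * (L/D) * V^2/(2g).
f * L/D = 0.0318 * 469/0.367 = 40.6381.
V^2/(2g) = 2.68^2 / (2*9.81) = 7.1824 / 19.62 = 0.3661 m.
h_f = 40.6381 * 0.3661 = 14.877 m.

14.877


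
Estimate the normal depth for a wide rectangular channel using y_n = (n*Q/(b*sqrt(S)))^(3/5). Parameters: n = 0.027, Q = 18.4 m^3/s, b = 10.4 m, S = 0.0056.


We use the wide-channel approximation y_n = (n*Q/(b*sqrt(S)))^(3/5).
sqrt(S) = sqrt(0.0056) = 0.074833.
Numerator: n*Q = 0.027 * 18.4 = 0.4968.
Denominator: b*sqrt(S) = 10.4 * 0.074833 = 0.778263.
arg = 0.6383.
y_n = 0.6383^(3/5) = 0.7639 m.

0.7639


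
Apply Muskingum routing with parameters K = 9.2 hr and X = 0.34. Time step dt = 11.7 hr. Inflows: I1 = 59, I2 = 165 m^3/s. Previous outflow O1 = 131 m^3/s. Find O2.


Muskingum coefficients:
denom = 2*K*(1-X) + dt = 2*9.2*(1-0.34) + 11.7 = 23.844.
C0 = (dt - 2*K*X)/denom = (11.7 - 2*9.2*0.34)/23.844 = 0.2283.
C1 = (dt + 2*K*X)/denom = (11.7 + 2*9.2*0.34)/23.844 = 0.7531.
C2 = (2*K*(1-X) - dt)/denom = 0.0186.
O2 = C0*I2 + C1*I1 + C2*O1
   = 0.2283*165 + 0.7531*59 + 0.0186*131
   = 84.54 m^3/s.

84.54


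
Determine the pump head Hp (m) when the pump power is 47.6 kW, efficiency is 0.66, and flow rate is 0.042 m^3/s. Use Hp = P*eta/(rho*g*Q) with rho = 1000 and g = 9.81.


Pump head formula: Hp = P * eta / (rho * g * Q).
Numerator: P * eta = 47.6 * 1000 * 0.66 = 31416.0 W.
Denominator: rho * g * Q = 1000 * 9.81 * 0.042 = 412.02.
Hp = 31416.0 / 412.02 = 76.25 m.

76.25


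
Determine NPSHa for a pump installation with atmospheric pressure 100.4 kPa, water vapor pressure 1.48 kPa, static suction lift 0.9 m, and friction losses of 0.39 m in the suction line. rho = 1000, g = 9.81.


NPSHa = p_atm/(rho*g) - z_s - hf_s - p_vap/(rho*g).
p_atm/(rho*g) = 100.4*1000 / (1000*9.81) = 10.234 m.
p_vap/(rho*g) = 1.48*1000 / (1000*9.81) = 0.151 m.
NPSHa = 10.234 - 0.9 - 0.39 - 0.151
      = 8.79 m.

8.79


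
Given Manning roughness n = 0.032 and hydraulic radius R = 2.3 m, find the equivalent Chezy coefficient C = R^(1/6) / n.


The Chezy coefficient relates to Manning's n through C = R^(1/6) / n.
R^(1/6) = 2.3^(1/6) = 1.148915.
C = 1.148915 / 0.032 = 35.9 m^(1/2)/s.

35.9


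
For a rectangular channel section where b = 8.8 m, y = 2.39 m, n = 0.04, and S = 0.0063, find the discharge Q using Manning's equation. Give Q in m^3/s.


For a rectangular channel, the cross-sectional area A = b * y = 8.8 * 2.39 = 21.03 m^2.
The wetted perimeter P = b + 2y = 8.8 + 2*2.39 = 13.58 m.
Hydraulic radius R = A/P = 21.03/13.58 = 1.5487 m.
Velocity V = (1/n)*R^(2/3)*S^(1/2) = (1/0.04)*1.5487^(2/3)*0.0063^(1/2) = 2.6562 m/s.
Discharge Q = A * V = 21.03 * 2.6562 = 55.866 m^3/s.

55.866


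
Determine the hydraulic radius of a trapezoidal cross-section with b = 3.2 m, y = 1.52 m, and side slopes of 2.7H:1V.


For a trapezoidal section with side slope z:
A = (b + z*y)*y = (3.2 + 2.7*1.52)*1.52 = 11.102 m^2.
P = b + 2*y*sqrt(1 + z^2) = 3.2 + 2*1.52*sqrt(1 + 2.7^2) = 11.953 m.
R = A/P = 11.102 / 11.953 = 0.9288 m.

0.9288


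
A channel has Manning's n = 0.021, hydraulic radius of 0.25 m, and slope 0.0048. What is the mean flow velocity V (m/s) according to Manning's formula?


Manning's equation gives V = (1/n) * R^(2/3) * S^(1/2).
First, compute R^(2/3) = 0.25^(2/3) = 0.3969.
Next, S^(1/2) = 0.0048^(1/2) = 0.069282.
Then 1/n = 1/0.021 = 47.62.
V = 47.62 * 0.3969 * 0.069282 = 1.3093 m/s.

1.3093


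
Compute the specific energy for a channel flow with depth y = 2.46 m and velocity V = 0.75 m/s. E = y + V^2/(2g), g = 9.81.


Specific energy E = y + V^2/(2g).
Velocity head = V^2/(2g) = 0.75^2 / (2*9.81) = 0.5625 / 19.62 = 0.0287 m.
E = 2.46 + 0.0287 = 2.4887 m.

2.4887


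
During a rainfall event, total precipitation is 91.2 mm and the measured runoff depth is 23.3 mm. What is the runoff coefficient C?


The runoff coefficient C = runoff depth / rainfall depth.
C = 23.3 / 91.2
  = 0.2555.

0.2555


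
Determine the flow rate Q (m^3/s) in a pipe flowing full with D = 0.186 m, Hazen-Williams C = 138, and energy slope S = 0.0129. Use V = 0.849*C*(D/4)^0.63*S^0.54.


For a full circular pipe, R = D/4 = 0.186/4 = 0.0465 m.
V = 0.849 * 138 * 0.0465^0.63 * 0.0129^0.54
  = 0.849 * 138 * 0.144709 * 0.095437
  = 1.6181 m/s.
Pipe area A = pi*D^2/4 = pi*0.186^2/4 = 0.0272 m^2.
Q = A * V = 0.0272 * 1.6181 = 0.044 m^3/s.

0.044


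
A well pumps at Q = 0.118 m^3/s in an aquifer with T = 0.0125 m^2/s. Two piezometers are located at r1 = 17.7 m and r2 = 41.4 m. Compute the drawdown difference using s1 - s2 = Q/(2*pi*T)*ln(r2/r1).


Thiem equation: s1 - s2 = Q/(2*pi*T) * ln(r2/r1).
ln(r2/r1) = ln(41.4/17.7) = 0.8497.
Q/(2*pi*T) = 0.118 / (2*pi*0.0125) = 0.118 / 0.0785 = 1.5024.
s1 - s2 = 1.5024 * 0.8497 = 1.2766 m.

1.2766


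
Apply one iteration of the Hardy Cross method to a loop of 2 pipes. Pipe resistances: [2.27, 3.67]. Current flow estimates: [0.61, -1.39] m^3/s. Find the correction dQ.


Numerator terms (r*Q*|Q|): 2.27*0.61*|0.61| = 0.8447; 3.67*-1.39*|-1.39| = -7.0908.
Sum of numerator = -6.2461.
Denominator terms (r*|Q|): 2.27*|0.61| = 1.3847; 3.67*|-1.39| = 5.1013.
2 * sum of denominator = 2 * 6.486 = 12.972.
dQ = --6.2461 / 12.972 = 0.4815 m^3/s.

0.4815


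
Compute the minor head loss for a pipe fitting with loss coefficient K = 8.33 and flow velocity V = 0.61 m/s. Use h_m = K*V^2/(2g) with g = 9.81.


Minor loss formula: h_m = K * V^2/(2g).
V^2 = 0.61^2 = 0.3721.
V^2/(2g) = 0.3721 / 19.62 = 0.019 m.
h_m = 8.33 * 0.019 = 0.158 m.

0.158


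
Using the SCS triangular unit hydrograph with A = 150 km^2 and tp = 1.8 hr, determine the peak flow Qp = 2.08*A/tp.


SCS formula: Qp = 2.08 * A / tp.
Qp = 2.08 * 150 / 1.8
   = 312.0 / 1.8
   = 173.33 m^3/s per cm.

173.33


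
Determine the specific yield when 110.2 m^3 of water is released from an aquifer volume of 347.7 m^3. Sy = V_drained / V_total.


Specific yield Sy = Volume drained / Total volume.
Sy = 110.2 / 347.7
   = 0.3169.

0.3169


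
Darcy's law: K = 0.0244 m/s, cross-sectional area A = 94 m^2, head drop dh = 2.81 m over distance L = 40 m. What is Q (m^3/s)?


Darcy's law: Q = K * A * i, where i = dh/L.
Hydraulic gradient i = 2.81 / 40 = 0.07025.
Q = 0.0244 * 94 * 0.07025
  = 0.1611 m^3/s.

0.1611


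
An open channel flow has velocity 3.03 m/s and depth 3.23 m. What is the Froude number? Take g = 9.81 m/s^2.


The Froude number is defined as Fr = V / sqrt(g*y).
g*y = 9.81 * 3.23 = 31.6863.
sqrt(g*y) = sqrt(31.6863) = 5.6291.
Fr = 3.03 / 5.6291 = 0.5383.

0.5383


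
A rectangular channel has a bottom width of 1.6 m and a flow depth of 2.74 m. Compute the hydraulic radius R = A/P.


For a rectangular section:
Flow area A = b * y = 1.6 * 2.74 = 4.38 m^2.
Wetted perimeter P = b + 2y = 1.6 + 2*2.74 = 7.08 m.
Hydraulic radius R = A/P = 4.38 / 7.08 = 0.6192 m.

0.6192


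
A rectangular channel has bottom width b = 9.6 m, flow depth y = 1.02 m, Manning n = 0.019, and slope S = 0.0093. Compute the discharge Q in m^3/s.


For a rectangular channel, the cross-sectional area A = b * y = 9.6 * 1.02 = 9.79 m^2.
The wetted perimeter P = b + 2y = 9.6 + 2*1.02 = 11.64 m.
Hydraulic radius R = A/P = 9.79/11.64 = 0.8412 m.
Velocity V = (1/n)*R^(2/3)*S^(1/2) = (1/0.019)*0.8412^(2/3)*0.0093^(1/2) = 4.5231 m/s.
Discharge Q = A * V = 9.79 * 4.5231 = 44.29 m^3/s.

44.29


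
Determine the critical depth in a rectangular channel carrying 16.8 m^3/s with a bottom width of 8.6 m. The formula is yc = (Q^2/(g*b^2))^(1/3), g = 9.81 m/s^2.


Using yc = (Q^2 / (g * b^2))^(1/3):
Q^2 = 16.8^2 = 282.24.
g * b^2 = 9.81 * 8.6^2 = 9.81 * 73.96 = 725.55.
Q^2 / (g*b^2) = 282.24 / 725.55 = 0.389.
yc = 0.389^(1/3) = 0.73 m.

0.73


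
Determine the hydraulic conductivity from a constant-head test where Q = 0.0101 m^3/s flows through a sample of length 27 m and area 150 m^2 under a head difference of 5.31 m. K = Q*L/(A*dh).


From K = Q*L / (A*dh):
Numerator: Q*L = 0.0101 * 27 = 0.2727.
Denominator: A*dh = 150 * 5.31 = 796.5.
K = 0.2727 / 796.5 = 0.000342 m/s.

0.000342


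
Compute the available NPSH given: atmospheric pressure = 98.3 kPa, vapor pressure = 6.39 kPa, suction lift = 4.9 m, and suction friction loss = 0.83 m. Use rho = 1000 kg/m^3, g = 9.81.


NPSHa = p_atm/(rho*g) - z_s - hf_s - p_vap/(rho*g).
p_atm/(rho*g) = 98.3*1000 / (1000*9.81) = 10.02 m.
p_vap/(rho*g) = 6.39*1000 / (1000*9.81) = 0.651 m.
NPSHa = 10.02 - 4.9 - 0.83 - 0.651
      = 3.64 m.

3.64


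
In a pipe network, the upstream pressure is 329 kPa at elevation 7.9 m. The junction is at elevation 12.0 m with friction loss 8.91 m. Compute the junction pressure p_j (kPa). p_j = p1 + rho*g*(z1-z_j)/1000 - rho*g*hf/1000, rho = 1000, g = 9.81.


Junction pressure: p_j = p1 + rho*g*(z1 - z_j)/1000 - rho*g*hf/1000.
Elevation term = 1000*9.81*(7.9 - 12.0)/1000 = -40.221 kPa.
Friction term = 1000*9.81*8.91/1000 = 87.407 kPa.
p_j = 329 + -40.221 - 87.407 = 201.37 kPa.

201.37


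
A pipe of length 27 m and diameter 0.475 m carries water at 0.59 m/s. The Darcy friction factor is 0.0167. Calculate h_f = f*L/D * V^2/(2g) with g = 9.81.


Darcy-Weisbach equation: h_f = f * (L/D) * V^2/(2g).
f * L/D = 0.0167 * 27/0.475 = 0.9493.
V^2/(2g) = 0.59^2 / (2*9.81) = 0.3481 / 19.62 = 0.0177 m.
h_f = 0.9493 * 0.0177 = 0.017 m.

0.017


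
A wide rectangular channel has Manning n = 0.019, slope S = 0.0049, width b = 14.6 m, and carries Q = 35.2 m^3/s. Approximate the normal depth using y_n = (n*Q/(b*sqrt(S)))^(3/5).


We use the wide-channel approximation y_n = (n*Q/(b*sqrt(S)))^(3/5).
sqrt(S) = sqrt(0.0049) = 0.07.
Numerator: n*Q = 0.019 * 35.2 = 0.6688.
Denominator: b*sqrt(S) = 14.6 * 0.07 = 1.022.
arg = 0.6544.
y_n = 0.6544^(3/5) = 0.7754 m.

0.7754


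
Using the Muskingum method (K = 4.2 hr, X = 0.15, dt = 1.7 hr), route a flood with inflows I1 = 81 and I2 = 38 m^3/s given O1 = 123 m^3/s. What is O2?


Muskingum coefficients:
denom = 2*K*(1-X) + dt = 2*4.2*(1-0.15) + 1.7 = 8.84.
C0 = (dt - 2*K*X)/denom = (1.7 - 2*4.2*0.15)/8.84 = 0.0498.
C1 = (dt + 2*K*X)/denom = (1.7 + 2*4.2*0.15)/8.84 = 0.3348.
C2 = (2*K*(1-X) - dt)/denom = 0.6154.
O2 = C0*I2 + C1*I1 + C2*O1
   = 0.0498*38 + 0.3348*81 + 0.6154*123
   = 104.71 m^3/s.

104.71


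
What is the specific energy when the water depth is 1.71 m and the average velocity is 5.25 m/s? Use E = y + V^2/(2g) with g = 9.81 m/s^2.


Specific energy E = y + V^2/(2g).
Velocity head = V^2/(2g) = 5.25^2 / (2*9.81) = 27.5625 / 19.62 = 1.4048 m.
E = 1.71 + 1.4048 = 3.1148 m.

3.1148


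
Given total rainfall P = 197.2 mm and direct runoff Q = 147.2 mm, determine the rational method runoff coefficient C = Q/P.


The runoff coefficient C = runoff depth / rainfall depth.
C = 147.2 / 197.2
  = 0.7465.

0.7465


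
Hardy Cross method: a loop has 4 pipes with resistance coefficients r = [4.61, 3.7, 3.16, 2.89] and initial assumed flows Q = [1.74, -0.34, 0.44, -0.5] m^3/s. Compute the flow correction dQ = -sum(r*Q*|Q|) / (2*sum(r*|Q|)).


Numerator terms (r*Q*|Q|): 4.61*1.74*|1.74| = 13.9572; 3.7*-0.34*|-0.34| = -0.4277; 3.16*0.44*|0.44| = 0.6118; 2.89*-0.5*|-0.5| = -0.7225.
Sum of numerator = 13.4188.
Denominator terms (r*|Q|): 4.61*|1.74| = 8.0214; 3.7*|-0.34| = 1.258; 3.16*|0.44| = 1.3904; 2.89*|-0.5| = 1.445.
2 * sum of denominator = 2 * 12.1148 = 24.2296.
dQ = -13.4188 / 24.2296 = -0.5538 m^3/s.

-0.5538


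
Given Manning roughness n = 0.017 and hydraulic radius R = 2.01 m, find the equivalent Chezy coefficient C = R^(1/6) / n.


The Chezy coefficient relates to Manning's n through C = R^(1/6) / n.
R^(1/6) = 2.01^(1/6) = 1.123395.
C = 1.123395 / 0.017 = 66.08 m^(1/2)/s.

66.08


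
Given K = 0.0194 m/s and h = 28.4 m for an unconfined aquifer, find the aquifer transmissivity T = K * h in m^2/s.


Transmissivity is defined as T = K * h.
T = 0.0194 * 28.4
  = 0.551 m^2/s.

0.551


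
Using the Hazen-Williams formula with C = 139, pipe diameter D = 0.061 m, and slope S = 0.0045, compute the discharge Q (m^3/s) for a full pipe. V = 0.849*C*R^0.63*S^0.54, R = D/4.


For a full circular pipe, R = D/4 = 0.061/4 = 0.0152 m.
V = 0.849 * 139 * 0.0152^0.63 * 0.0045^0.54
  = 0.849 * 139 * 0.07169 * 0.054042
  = 0.4572 m/s.
Pipe area A = pi*D^2/4 = pi*0.061^2/4 = 0.0029 m^2.
Q = A * V = 0.0029 * 0.4572 = 0.0013 m^3/s.

0.0013


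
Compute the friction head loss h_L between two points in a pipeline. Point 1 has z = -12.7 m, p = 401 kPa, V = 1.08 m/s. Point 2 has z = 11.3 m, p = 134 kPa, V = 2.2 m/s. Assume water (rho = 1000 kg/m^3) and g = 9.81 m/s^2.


Total head at each section: H = z + p/(rho*g) + V^2/(2g).
H1 = -12.7 + 401*1000/(1000*9.81) + 1.08^2/(2*9.81)
   = -12.7 + 40.877 + 0.0594
   = 28.236 m.
H2 = 11.3 + 134*1000/(1000*9.81) + 2.2^2/(2*9.81)
   = 11.3 + 13.66 + 0.2467
   = 25.206 m.
h_L = H1 - H2 = 28.236 - 25.206 = 3.03 m.

3.03


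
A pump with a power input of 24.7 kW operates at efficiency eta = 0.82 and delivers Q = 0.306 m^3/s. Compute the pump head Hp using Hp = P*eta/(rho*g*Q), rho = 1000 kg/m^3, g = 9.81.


Pump head formula: Hp = P * eta / (rho * g * Q).
Numerator: P * eta = 24.7 * 1000 * 0.82 = 20254.0 W.
Denominator: rho * g * Q = 1000 * 9.81 * 0.306 = 3001.86.
Hp = 20254.0 / 3001.86 = 6.75 m.

6.75


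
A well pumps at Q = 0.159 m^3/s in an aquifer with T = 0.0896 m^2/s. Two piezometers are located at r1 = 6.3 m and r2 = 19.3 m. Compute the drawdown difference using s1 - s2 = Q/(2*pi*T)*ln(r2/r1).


Thiem equation: s1 - s2 = Q/(2*pi*T) * ln(r2/r1).
ln(r2/r1) = ln(19.3/6.3) = 1.1196.
Q/(2*pi*T) = 0.159 / (2*pi*0.0896) = 0.159 / 0.563 = 0.2824.
s1 - s2 = 0.2824 * 1.1196 = 0.3162 m.

0.3162


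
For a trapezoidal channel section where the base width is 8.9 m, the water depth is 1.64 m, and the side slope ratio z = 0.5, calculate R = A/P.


For a trapezoidal section with side slope z:
A = (b + z*y)*y = (8.9 + 0.5*1.64)*1.64 = 15.941 m^2.
P = b + 2*y*sqrt(1 + z^2) = 8.9 + 2*1.64*sqrt(1 + 0.5^2) = 12.567 m.
R = A/P = 15.941 / 12.567 = 1.2684 m.

1.2684


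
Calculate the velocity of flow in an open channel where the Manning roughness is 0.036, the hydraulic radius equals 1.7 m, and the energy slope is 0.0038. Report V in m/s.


Manning's equation gives V = (1/n) * R^(2/3) * S^(1/2).
First, compute R^(2/3) = 1.7^(2/3) = 1.4244.
Next, S^(1/2) = 0.0038^(1/2) = 0.061644.
Then 1/n = 1/0.036 = 27.78.
V = 27.78 * 1.4244 * 0.061644 = 2.4391 m/s.

2.4391


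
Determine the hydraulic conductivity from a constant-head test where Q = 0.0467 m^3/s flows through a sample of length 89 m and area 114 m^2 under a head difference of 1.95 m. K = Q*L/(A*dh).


From K = Q*L / (A*dh):
Numerator: Q*L = 0.0467 * 89 = 4.1563.
Denominator: A*dh = 114 * 1.95 = 222.3.
K = 4.1563 / 222.3 = 0.018697 m/s.

0.018697


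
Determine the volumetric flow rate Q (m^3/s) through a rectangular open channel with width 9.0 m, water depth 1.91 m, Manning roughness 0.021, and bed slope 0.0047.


For a rectangular channel, the cross-sectional area A = b * y = 9.0 * 1.91 = 17.19 m^2.
The wetted perimeter P = b + 2y = 9.0 + 2*1.91 = 12.82 m.
Hydraulic radius R = A/P = 17.19/12.82 = 1.3409 m.
Velocity V = (1/n)*R^(2/3)*S^(1/2) = (1/0.021)*1.3409^(2/3)*0.0047^(1/2) = 3.9697 m/s.
Discharge Q = A * V = 17.19 * 3.9697 = 68.239 m^3/s.

68.239


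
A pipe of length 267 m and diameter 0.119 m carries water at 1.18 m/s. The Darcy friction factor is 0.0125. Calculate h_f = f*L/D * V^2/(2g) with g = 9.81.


Darcy-Weisbach equation: h_f = f * (L/D) * V^2/(2g).
f * L/D = 0.0125 * 267/0.119 = 28.0462.
V^2/(2g) = 1.18^2 / (2*9.81) = 1.3924 / 19.62 = 0.071 m.
h_f = 28.0462 * 0.071 = 1.99 m.

1.99
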